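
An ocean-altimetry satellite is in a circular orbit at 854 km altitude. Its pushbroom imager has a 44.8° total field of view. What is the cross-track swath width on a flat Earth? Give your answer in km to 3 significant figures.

Half-angle = 44.8°/2 = 22.4°.
Swath width ≈ 2h·tan(θ/2) = 2 × 854 × tan(22.4°) = 704.0 km.

704 km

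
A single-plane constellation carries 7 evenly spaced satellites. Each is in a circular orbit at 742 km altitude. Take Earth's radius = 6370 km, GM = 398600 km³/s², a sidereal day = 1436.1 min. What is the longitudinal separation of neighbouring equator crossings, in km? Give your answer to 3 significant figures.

Semi-major axis a = 6370 + 742 = 7112 km. Period T = 2π√(a³/μ) = 2π√(7112³/398600) = 5969.0 s = 99.48 min.
Single-satellite node shift = (5969.0/86166) × 360° = 24.94°.
With 7 satellites evenly phased, successive equator crossings are 24.94/7 = 3.563° apart.
That is 3.563 × 111.2 = 396 km at the equator.

396 km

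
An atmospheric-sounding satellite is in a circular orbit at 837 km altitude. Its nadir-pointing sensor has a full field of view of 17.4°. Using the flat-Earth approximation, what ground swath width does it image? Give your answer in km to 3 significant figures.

256 km

Half-angle = 17.4°/2 = 8.7°.
Swath width ≈ 2h·tan(θ/2) = 2 × 837 × tan(8.7°) = 256.2 km.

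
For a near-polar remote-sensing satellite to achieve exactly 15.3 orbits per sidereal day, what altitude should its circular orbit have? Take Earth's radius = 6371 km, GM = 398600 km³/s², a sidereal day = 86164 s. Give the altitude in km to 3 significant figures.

470 km

Required period T = 86164 / 15.3 = 5631.6 s.
From T = 2π√(a³/μ): a = (μ T²/4π²)^(1/3) = (398600 × 5631.6² / 4π²)^(1/3) = 6841 km.
Altitude h = a − R = 6841 − 6371 = 470 km.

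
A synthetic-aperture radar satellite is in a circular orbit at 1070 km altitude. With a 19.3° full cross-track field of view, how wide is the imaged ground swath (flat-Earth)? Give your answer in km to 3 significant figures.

Half-angle = 19.3°/2 = 9.65°.
Swath width ≈ 2h·tan(θ/2) = 2 × 1070 × tan(9.65°) = 363.9 km.

364 km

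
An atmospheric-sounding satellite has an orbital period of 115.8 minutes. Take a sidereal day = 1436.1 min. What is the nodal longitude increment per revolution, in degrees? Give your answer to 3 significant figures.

29.0°

T = 115.8 min = 6948.0 s.
During one orbit Earth rotates (6948.0 / 86166) × 360° = 29.03°.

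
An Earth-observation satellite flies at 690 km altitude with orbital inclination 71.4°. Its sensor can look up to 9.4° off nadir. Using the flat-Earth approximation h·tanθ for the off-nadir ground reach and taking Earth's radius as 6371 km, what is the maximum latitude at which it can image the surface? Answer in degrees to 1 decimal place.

72.4°

For a prograde orbit the ground track reaches latitude ±i = ±71.4°.
Sensor half-swath on the ground ≈ 690·tan(9.4°) = 114 km = 1.03° of latitude.
Maximum observable latitude ≈ 71.4 + 1.03 = 72.4°.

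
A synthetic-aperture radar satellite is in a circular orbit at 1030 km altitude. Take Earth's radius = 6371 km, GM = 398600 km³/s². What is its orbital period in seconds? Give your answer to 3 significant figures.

Semi-major axis a = 6371 + 1030 = 7401 km. Period T = 2π√(a³/μ) = 2π√(7401³/398600) = 6336.5 s = 105.61 min.

6340 seconds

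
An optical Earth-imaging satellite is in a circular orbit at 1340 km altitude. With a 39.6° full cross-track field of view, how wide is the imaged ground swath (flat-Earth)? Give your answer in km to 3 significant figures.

965 km

Half-angle = 39.6°/2 = 19.8°.
Swath width ≈ 2h·tan(θ/2) = 2 × 1340 × tan(19.8°) = 964.9 km.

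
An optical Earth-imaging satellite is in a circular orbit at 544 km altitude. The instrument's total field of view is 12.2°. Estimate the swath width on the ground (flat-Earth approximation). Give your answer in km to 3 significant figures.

Half-angle = 12.2°/2 = 6.1°.
Swath width ≈ 2h·tan(θ/2) = 2 × 544 × tan(6.1°) = 116.3 km.

116 km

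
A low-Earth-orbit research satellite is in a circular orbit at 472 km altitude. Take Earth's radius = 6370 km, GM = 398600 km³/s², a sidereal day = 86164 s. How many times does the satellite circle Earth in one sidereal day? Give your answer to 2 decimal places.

Semi-major axis a = 6370 + 472 = 6842 km. Period T = 2π√(a³/μ) = 2π√(6842³/398600) = 5632.3 s = 93.87 min.
Orbits per sidereal day = 86164 / 5632.3 = 15.298.

15.30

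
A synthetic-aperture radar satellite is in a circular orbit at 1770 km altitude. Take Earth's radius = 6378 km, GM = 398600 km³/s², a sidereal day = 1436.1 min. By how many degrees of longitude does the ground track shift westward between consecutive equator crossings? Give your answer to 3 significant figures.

Semi-major axis a = 6378 + 1770 = 8148 km. Period T = 2π√(a³/μ) = 2π√(8148³/398600) = 7319.6 s = 121.99 min.
During one orbit Earth rotates (7319.6 / 86166) × 360° = 30.58°.

30.6°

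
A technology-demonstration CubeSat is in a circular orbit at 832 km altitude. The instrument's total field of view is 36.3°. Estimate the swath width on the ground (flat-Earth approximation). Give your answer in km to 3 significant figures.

545 km

Half-angle = 36.3°/2 = 18.15°.
Swath width ≈ 2h·tan(θ/2) = 2 × 832 × tan(18.15°) = 545.5 km.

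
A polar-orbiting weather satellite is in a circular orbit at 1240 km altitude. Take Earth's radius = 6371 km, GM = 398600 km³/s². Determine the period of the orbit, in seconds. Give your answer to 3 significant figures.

6610 seconds

Semi-major axis a = 6371 + 1240 = 7611 km. Period T = 2π√(a³/μ) = 2π√(7611³/398600) = 6608.1 s = 110.13 min.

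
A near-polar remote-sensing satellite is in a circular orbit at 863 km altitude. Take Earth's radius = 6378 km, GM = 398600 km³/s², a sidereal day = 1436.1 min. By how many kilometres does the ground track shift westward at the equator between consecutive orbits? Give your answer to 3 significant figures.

2850 km

Semi-major axis a = 6378 + 863 = 7241 km. Period T = 2π√(a³/μ) = 2π√(7241³/398600) = 6132.1 s = 102.20 min.
During one orbit Earth rotates (6132.1 / 86166) × 360° = 25.62°.
At the equator that is 25.62° × (2π·6378/360) km/° = 25.62 × 111.3 = 2852 km.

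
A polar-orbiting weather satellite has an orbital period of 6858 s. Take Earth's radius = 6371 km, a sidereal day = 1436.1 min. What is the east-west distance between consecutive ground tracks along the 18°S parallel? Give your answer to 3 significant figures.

Node shift per orbit = (6858.0/86166) × 360° = 28.65°.
Equatorial spacing = 28.65 × 111.2 km/° = 3186 km.
At 18° latitude, spacing = 3186 × cos(18°) = 3030 km.

3030 km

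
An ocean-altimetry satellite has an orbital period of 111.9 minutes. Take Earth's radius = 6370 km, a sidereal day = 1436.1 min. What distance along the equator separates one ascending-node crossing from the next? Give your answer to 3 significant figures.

3120 km

T = 111.9 min = 6714.0 s.
During one orbit Earth rotates (6714.0 / 86166) × 360° = 28.05°.
At the equator that is 28.05° × (2π·6370/360) km/° = 28.05 × 111.2 = 3119 km.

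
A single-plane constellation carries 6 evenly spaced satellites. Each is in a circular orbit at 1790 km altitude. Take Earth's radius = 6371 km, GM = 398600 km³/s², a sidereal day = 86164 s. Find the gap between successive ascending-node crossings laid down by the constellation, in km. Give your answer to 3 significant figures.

568 km

Semi-major axis a = 6371 + 1790 = 8161 km. Period T = 2π√(a³/μ) = 2π√(8161³/398600) = 7337.1 s = 122.29 min.
Single-satellite node shift = (7337.1/86164) × 360° = 30.66°.
With 6 satellites evenly phased, successive equator crossings are 30.66/6 = 5.109° apart.
That is 5.109 × 111.2 = 568 km at the equator.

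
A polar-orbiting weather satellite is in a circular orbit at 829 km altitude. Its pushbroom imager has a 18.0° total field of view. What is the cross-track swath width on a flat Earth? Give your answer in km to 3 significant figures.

Half-angle = 18.0°/2 = 9°.
Swath width ≈ 2h·tan(θ/2) = 2 × 829 × tan(9°) = 262.6 km.

263 km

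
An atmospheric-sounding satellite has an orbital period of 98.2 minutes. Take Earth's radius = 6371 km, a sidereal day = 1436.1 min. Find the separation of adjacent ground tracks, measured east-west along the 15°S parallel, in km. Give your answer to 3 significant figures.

2640 km

T = 98.2 min = 5892.0 s.
Node shift per orbit = (5892.0/86166) × 360° = 24.62°.
Equatorial spacing = 24.62 × 111.2 km/° = 2737 km.
At 15° latitude, spacing = 2737 × cos(15°) = 2644 km.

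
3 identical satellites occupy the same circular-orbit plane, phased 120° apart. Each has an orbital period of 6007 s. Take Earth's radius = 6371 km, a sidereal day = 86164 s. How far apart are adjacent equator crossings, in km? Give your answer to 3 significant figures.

Single-satellite node shift = (6007.0/86164) × 360° = 25.10°.
With 3 satellites evenly phased, successive equator crossings are 25.10/3 = 8.366° apart.
That is 8.366 × 111.2 = 930 km at the equator.

930 km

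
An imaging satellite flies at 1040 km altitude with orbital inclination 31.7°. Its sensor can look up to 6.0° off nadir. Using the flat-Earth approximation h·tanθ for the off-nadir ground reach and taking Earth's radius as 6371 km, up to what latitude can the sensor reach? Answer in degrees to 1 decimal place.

32.7°

For a prograde orbit the ground track reaches latitude ±i = ±31.7°.
Sensor half-swath on the ground ≈ 1040·tan(6.0°) = 109 km = 0.98° of latitude.
Maximum observable latitude ≈ 31.7 + 0.98 = 32.7°.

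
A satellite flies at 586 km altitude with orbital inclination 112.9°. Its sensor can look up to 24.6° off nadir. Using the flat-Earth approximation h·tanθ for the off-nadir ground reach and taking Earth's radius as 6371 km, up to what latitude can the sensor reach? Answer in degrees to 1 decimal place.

Retrograde orbit: the ground track reaches ±(180° − i) = ±(180 − 112.9) = ±67.1°.
Sensor half-swath on the ground ≈ 586·tan(24.6°) = 268 km = 2.41° of latitude.
Maximum observable latitude ≈ 67.1 + 2.41 = 69.5°.

69.5°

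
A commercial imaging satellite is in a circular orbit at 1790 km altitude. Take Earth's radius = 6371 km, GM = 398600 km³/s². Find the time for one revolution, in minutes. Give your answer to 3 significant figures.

Semi-major axis a = 6371 + 1790 = 8161 km. Period T = 2π√(a³/μ) = 2π√(8161³/398600) = 7337.1 s = 122.29 min.

122 min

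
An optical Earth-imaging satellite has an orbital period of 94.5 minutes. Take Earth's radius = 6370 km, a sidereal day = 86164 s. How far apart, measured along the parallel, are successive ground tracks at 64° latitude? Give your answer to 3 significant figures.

T = 94.5 min = 5670.0 s.
Node shift per orbit = (5670.0/86164) × 360° = 23.69°.
Equatorial spacing = 23.69 × 111.2 km/° = 2634 km.
At 64° latitude, spacing = 2634 × cos(64°) = 1155 km.

1150 km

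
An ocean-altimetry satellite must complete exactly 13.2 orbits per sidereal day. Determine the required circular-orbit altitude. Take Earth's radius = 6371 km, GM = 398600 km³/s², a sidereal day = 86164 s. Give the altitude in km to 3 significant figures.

Required period T = 86164 / 13.2 = 6527.6 s.
From T = 2π√(a³/μ): a = (μ T²/4π²)^(1/3) = (398600 × 6527.6² / 4π²)^(1/3) = 7549 km.
Altitude h = a − R = 7549 − 6371 = 1178 km.

1180 km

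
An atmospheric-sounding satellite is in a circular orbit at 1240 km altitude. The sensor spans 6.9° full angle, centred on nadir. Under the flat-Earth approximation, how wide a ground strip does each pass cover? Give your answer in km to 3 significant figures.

150 km

Half-angle = 6.9°/2 = 3.45°.
Swath width ≈ 2h·tan(θ/2) = 2 × 1240 × tan(3.45°) = 149.5 km.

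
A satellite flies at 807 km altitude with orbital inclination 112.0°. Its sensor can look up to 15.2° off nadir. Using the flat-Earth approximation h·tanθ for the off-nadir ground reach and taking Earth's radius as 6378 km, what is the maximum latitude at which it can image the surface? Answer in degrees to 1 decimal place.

Retrograde orbit: the ground track reaches ±(180° − i) = ±(180 − 112.0) = ±68.0°.
Sensor half-swath on the ground ≈ 807·tan(15.2°) = 219 km = 1.97° of latitude.
Maximum observable latitude ≈ 68.0 + 1.97 = 70.0°.

70.0°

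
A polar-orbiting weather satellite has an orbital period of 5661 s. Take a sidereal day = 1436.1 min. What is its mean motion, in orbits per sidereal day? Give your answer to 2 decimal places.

15.22

Orbits per sidereal day = 86166 / 5661.0 = 15.221.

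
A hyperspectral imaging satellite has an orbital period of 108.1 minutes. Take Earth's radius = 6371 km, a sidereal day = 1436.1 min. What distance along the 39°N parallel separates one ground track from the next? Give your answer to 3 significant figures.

2340 km

T = 108.1 min = 6486.0 s.
Node shift per orbit = (6486.0/86166) × 360° = 27.10°.
Equatorial spacing = 27.10 × 111.2 km/° = 3013 km.
At 39° latitude, spacing = 3013 × cos(39°) = 2342 km.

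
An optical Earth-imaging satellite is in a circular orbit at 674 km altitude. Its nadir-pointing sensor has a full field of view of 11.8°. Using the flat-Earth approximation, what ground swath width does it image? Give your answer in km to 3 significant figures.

139 km

Half-angle = 11.8°/2 = 5.9°.
Swath width ≈ 2h·tan(θ/2) = 2 × 674 × tan(5.9°) = 139.3 km.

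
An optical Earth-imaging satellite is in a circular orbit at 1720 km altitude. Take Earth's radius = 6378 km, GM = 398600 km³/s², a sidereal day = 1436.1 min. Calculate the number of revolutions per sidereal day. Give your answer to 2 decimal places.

Semi-major axis a = 6378 + 1720 = 8098 km. Period T = 2π√(a³/μ) = 2π√(8098³/398600) = 7252.3 s = 120.87 min.
Orbits per sidereal day = 86166 / 7252.3 = 11.881.

11.88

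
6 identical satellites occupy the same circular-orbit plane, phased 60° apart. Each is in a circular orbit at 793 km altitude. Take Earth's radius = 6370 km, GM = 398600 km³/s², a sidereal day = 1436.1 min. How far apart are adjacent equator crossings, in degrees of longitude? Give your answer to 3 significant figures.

Semi-major axis a = 6370 + 793 = 7163 km. Period T = 2π√(a³/μ) = 2π√(7163³/398600) = 6033.3 s = 100.55 min.
Single-satellite node shift = (6033.3/86166) × 360° = 25.21°.
With 6 satellites evenly phased, successive equator crossings are 25.21/6 = 4.201° apart.

4.20°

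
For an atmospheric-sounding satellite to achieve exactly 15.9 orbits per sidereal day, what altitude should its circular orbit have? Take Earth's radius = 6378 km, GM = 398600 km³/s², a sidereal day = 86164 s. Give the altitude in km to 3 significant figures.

290 km

Required period T = 86164 / 15.9 = 5419.1 s.
From T = 2π√(a³/μ): a = (μ T²/4π²)^(1/3) = (398600 × 5419.1² / 4π²)^(1/3) = 6668 km.
Altitude h = a − R = 6668 − 6378 = 290 km.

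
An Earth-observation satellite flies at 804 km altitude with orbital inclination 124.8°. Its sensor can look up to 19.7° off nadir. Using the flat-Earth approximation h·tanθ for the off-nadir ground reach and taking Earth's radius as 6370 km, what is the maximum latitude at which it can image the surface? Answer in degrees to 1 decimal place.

Retrograde orbit: the ground track reaches ±(180° − i) = ±(180 − 124.8) = ±55.2°.
Sensor half-swath on the ground ≈ 804·tan(19.7°) = 288 km = 2.59° of latitude.
Maximum observable latitude ≈ 55.2 + 2.59 = 57.8°.

57.8°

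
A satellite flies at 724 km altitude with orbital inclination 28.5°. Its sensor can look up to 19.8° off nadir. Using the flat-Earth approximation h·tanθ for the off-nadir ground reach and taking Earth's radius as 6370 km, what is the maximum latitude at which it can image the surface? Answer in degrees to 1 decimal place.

30.8°

For a prograde orbit the ground track reaches latitude ±i = ±28.5°.
Sensor half-swath on the ground ≈ 724·tan(19.8°) = 261 km = 2.34° of latitude.
Maximum observable latitude ≈ 28.5 + 2.34 = 30.8°.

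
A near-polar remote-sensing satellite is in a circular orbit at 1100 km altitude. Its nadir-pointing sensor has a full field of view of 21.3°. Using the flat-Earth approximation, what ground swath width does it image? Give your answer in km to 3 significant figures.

Half-angle = 21.3°/2 = 10.65°.
Swath width ≈ 2h·tan(θ/2) = 2 × 1100 × tan(10.65°) = 413.7 km.

414 km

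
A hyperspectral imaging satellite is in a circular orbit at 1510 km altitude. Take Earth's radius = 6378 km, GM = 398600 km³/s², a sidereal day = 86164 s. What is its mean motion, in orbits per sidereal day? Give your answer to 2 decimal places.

Semi-major axis a = 6378 + 1510 = 7888 km. Period T = 2π√(a³/μ) = 2π√(7888³/398600) = 6972.1 s = 116.20 min.
Orbits per sidereal day = 86164 / 6972.1 = 12.358.

12.36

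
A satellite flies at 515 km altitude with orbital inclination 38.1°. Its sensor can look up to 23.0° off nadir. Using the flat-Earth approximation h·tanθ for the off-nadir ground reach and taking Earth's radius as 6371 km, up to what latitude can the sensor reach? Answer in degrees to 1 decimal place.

40.1°

For a prograde orbit the ground track reaches latitude ±i = ±38.1°.
Sensor half-swath on the ground ≈ 515·tan(23.0°) = 219 km = 1.97° of latitude.
Maximum observable latitude ≈ 38.1 + 1.97 = 40.1°.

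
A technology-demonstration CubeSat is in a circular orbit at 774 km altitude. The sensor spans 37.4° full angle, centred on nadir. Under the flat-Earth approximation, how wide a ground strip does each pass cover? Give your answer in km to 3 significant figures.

524 km

Half-angle = 37.4°/2 = 18.7°.
Swath width ≈ 2h·tan(θ/2) = 2 × 774 × tan(18.7°) = 524.0 km.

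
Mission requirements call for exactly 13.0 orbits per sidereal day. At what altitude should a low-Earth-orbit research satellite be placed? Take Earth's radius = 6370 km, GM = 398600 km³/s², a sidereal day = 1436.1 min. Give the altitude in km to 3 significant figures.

Required period T = 86166 / 13.0 = 6628.2 s.
From T = 2π√(a³/μ): a = (μ T²/4π²)^(1/3) = (398600 × 6628.2² / 4π²)^(1/3) = 7626 km.
Altitude h = a − R = 7626 − 6370 = 1256 km.

1260 km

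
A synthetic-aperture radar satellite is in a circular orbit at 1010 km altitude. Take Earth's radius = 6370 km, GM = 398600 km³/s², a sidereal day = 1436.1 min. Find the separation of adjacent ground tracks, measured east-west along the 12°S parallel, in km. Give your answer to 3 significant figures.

2870 km

Semi-major axis a = 6370 + 1010 = 7380 km. Period T = 2π√(a³/μ) = 2π√(7380³/398600) = 6309.5 s = 105.16 min.
Node shift per orbit = (6309.5/86166) × 360° = 26.36°.
Equatorial spacing = 26.36 × 111.2 km/° = 2931 km.
At 12° latitude, spacing = 2931 × cos(12°) = 2867 km.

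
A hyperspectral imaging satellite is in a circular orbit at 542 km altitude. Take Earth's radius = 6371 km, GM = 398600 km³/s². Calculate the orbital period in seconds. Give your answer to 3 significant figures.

Semi-major axis a = 6371 + 542 = 6913 km. Period T = 2π√(a³/μ) = 2π√(6913³/398600) = 5720.2 s = 95.34 min.

5720 seconds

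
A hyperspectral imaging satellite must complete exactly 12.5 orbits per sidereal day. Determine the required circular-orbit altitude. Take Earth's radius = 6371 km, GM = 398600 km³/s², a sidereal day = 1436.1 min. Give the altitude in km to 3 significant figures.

Required period T = 86166 / 12.5 = 6893.3 s.
From T = 2π√(a³/μ): a = (μ T²/4π²)^(1/3) = (398600 × 6893.3² / 4π²)^(1/3) = 7828 km.
Altitude h = a − R = 7828 − 6371 = 1457 km.

1460 km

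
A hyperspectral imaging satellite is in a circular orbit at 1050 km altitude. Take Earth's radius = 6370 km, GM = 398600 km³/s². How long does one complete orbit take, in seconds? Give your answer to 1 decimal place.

6360.9 seconds

Semi-major axis a = 6370 + 1050 = 7420 km. Period T = 2π√(a³/μ) = 2π√(7420³/398600) = 6360.9 s = 106.01 min.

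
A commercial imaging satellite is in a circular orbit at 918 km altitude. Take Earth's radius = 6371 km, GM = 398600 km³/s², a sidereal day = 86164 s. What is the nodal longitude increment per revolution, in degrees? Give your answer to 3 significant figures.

Semi-major axis a = 6371 + 918 = 7289 km. Period T = 2π√(a³/μ) = 2π√(7289³/398600) = 6193.2 s = 103.22 min.
During one orbit Earth rotates (6193.2 / 86164) × 360° = 25.88°.

25.9°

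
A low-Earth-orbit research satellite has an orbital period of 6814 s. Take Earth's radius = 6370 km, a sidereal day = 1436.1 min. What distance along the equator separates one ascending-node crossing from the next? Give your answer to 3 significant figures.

3170 km

During one orbit Earth rotates (6814.0 / 86166) × 360° = 28.47°.
At the equator that is 28.47° × (2π·6370/360) km/° = 28.47 × 111.2 = 3165 km.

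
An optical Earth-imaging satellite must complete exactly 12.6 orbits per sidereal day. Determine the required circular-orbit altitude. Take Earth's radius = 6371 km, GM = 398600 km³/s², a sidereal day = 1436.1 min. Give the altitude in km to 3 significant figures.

Required period T = 86166 / 12.6 = 6838.6 s.
From T = 2π√(a³/μ): a = (μ T²/4π²)^(1/3) = (398600 × 6838.6² / 4π²)^(1/3) = 7787 km.
Altitude h = a − R = 7787 − 6371 = 1416 km.

1420 km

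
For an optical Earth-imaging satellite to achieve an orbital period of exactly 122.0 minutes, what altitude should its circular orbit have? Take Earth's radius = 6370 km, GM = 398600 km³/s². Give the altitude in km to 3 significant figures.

T = 122.0 min = 7320.0 s.
From T = 2π√(a³/μ): a = (μ T²/4π²)^(1/3) = (398600 × 7320.0² / 4π²)^(1/3) = 8148 km.
Altitude h = a − R = 8148 − 6370 = 1778 km.

1780 km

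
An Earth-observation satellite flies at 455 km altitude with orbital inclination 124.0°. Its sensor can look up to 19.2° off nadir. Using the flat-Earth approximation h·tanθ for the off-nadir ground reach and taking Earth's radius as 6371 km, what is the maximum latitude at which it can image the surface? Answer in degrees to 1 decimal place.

Retrograde orbit: the ground track reaches ±(180° − i) = ±(180 − 124.0) = ±56.0°.
Sensor half-swath on the ground ≈ 455·tan(19.2°) = 158 km = 1.42° of latitude.
Maximum observable latitude ≈ 56.0 + 1.42 = 57.4°.

57.4°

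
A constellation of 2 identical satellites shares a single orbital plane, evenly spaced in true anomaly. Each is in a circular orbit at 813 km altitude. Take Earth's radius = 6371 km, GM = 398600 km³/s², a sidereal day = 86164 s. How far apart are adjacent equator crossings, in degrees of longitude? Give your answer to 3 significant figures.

Semi-major axis a = 6371 + 813 = 7184 km. Period T = 2π√(a³/μ) = 2π√(7184³/398600) = 6059.8 s = 101.00 min.
Single-satellite node shift = (6059.8/86164) × 360° = 25.32°.
With 2 satellites evenly phased, successive equator crossings are 25.32/2 = 12.659° apart.

12.7°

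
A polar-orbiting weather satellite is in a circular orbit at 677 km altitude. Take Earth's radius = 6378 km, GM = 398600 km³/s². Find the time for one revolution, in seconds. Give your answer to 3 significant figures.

Semi-major axis a = 6378 + 677 = 7055 km. Period T = 2π√(a³/μ) = 2π√(7055³/398600) = 5897.3 s = 98.29 min.

5900 seconds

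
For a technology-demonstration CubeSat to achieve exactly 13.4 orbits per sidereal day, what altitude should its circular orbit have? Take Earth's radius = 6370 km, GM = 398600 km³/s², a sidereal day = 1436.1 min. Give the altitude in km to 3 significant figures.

Required period T = 86166 / 13.4 = 6430.3 s.
From T = 2π√(a³/μ): a = (μ T²/4π²)^(1/3) = (398600 × 6430.3² / 4π²)^(1/3) = 7474 km.
Altitude h = a − R = 7474 − 6370 = 1104 km.

1100 km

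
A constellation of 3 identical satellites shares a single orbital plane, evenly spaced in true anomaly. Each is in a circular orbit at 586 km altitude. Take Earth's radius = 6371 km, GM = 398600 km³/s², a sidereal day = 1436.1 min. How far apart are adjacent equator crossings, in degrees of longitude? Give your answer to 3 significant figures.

Semi-major axis a = 6371 + 586 = 6957 km. Period T = 2π√(a³/μ) = 2π√(6957³/398600) = 5774.9 s = 96.25 min.
Single-satellite node shift = (5774.9/86166) × 360° = 24.13°.
With 3 satellites evenly phased, successive equator crossings are 24.13/3 = 8.042° apart.

8.04°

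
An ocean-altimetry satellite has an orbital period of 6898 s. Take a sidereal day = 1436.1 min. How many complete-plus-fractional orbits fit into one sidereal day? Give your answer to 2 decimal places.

12.49

Orbits per sidereal day = 86166 / 6898.0 = 12.491.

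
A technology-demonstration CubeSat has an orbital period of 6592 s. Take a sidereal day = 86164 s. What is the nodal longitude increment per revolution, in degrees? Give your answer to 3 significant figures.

During one orbit Earth rotates (6592.0 / 86164) × 360° = 27.54°.

27.5°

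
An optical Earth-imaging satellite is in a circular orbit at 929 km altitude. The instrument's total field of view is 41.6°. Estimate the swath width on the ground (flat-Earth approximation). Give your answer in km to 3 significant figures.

706 km

Half-angle = 41.6°/2 = 20.8°.
Swath width ≈ 2h·tan(θ/2) = 2 × 929 × tan(20.8°) = 705.8 km.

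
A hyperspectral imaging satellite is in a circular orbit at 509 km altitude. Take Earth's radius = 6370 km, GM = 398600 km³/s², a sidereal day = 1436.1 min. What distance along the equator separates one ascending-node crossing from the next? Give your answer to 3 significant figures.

Semi-major axis a = 6370 + 509 = 6879 km. Period T = 2π√(a³/μ) = 2π√(6879³/398600) = 5678.0 s = 94.63 min.
During one orbit Earth rotates (5678.0 / 86166) × 360° = 23.72°.
At the equator that is 23.72° × (2π·6370/360) km/° = 23.72 × 111.2 = 2637 km.

2640 km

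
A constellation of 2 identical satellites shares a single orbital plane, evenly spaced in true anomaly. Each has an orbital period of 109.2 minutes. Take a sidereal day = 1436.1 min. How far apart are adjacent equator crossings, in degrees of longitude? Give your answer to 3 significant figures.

13.7°

T = 109.2 min = 6552.0 s.
Single-satellite node shift = (6552.0/86166) × 360° = 27.37°.
With 2 satellites evenly phased, successive equator crossings are 27.37/2 = 13.687° apart.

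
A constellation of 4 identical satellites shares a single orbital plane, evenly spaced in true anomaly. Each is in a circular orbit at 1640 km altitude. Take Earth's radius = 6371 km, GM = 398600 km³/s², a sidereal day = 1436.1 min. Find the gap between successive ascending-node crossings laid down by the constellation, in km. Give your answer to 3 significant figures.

Semi-major axis a = 6371 + 1640 = 8011 km. Period T = 2π√(a³/μ) = 2π√(8011³/398600) = 7135.8 s = 118.93 min.
Single-satellite node shift = (7135.8/86166) × 360° = 29.81°.
With 4 satellites evenly phased, successive equator crossings are 29.81/4 = 7.453° apart.
That is 7.453 × 111.2 = 829 km at the equator.

829 km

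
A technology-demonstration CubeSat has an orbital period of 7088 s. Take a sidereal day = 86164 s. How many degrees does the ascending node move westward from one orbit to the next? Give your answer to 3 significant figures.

During one orbit Earth rotates (7088.0 / 86164) × 360° = 29.61°.

29.6°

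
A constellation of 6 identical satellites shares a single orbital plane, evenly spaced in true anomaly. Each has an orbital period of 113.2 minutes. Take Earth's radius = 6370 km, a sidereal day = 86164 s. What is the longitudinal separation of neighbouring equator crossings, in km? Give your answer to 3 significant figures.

T = 113.2 min = 6792.0 s.
Single-satellite node shift = (6792.0/86164) × 360° = 28.38°.
With 6 satellites evenly phased, successive equator crossings are 28.38/6 = 4.730° apart.
That is 4.730 × 111.2 = 526 km at the equator.

526 km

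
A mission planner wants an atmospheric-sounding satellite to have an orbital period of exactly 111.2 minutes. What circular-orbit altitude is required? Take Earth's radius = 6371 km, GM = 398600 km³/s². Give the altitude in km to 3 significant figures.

T = 111.2 min = 6672.0 s.
From T = 2π√(a³/μ): a = (μ T²/4π²)^(1/3) = (398600 × 6672.0² / 4π²)^(1/3) = 7660 km.
Altitude h = a − R = 7660 − 6371 = 1289 km.

1290 km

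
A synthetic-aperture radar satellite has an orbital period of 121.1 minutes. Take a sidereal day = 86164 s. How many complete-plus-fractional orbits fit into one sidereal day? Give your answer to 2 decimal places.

11.86

T = 121.1 min = 7266.0 s.
Orbits per sidereal day = 86164 / 7266.0 = 11.859.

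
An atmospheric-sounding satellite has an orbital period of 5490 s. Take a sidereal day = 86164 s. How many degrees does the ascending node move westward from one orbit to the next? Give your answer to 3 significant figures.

During one orbit Earth rotates (5490.0 / 86164) × 360° = 22.94°.

22.9°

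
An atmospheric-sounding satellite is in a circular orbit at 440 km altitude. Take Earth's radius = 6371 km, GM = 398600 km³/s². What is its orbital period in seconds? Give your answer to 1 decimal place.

Semi-major axis a = 6371 + 440 = 6811 km. Period T = 2π√(a³/μ) = 2π√(6811³/398600) = 5594.1 s = 93.23 min.

5594.1 seconds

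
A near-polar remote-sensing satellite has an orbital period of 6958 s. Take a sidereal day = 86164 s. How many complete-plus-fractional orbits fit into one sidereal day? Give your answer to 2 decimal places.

Orbits per sidereal day = 86164 / 6958.0 = 12.383.

12.38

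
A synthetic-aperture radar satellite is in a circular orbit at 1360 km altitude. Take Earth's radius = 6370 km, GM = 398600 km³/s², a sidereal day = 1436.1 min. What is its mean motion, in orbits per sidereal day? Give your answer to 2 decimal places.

Semi-major axis a = 6370 + 1360 = 7730 km. Period T = 2π√(a³/μ) = 2π√(7730³/398600) = 6763.6 s = 112.73 min.
Orbits per sidereal day = 86166 / 6763.6 = 12.740.

12.74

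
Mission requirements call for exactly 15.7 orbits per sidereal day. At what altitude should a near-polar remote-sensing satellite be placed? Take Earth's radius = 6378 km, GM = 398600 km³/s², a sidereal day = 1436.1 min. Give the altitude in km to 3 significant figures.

347 km

Required period T = 86166 / 15.7 = 5488.3 s.
From T = 2π√(a³/μ): a = (μ T²/4π²)^(1/3) = (398600 × 5488.3² / 4π²)^(1/3) = 6725 km.
Altitude h = a − R = 6725 − 6378 = 347 km.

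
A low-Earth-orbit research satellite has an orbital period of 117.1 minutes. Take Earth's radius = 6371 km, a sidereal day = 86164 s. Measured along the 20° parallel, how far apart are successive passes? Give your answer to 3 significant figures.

T = 117.1 min = 7026.0 s.
Node shift per orbit = (7026.0/86164) × 360° = 29.36°.
Equatorial spacing = 29.36 × 111.2 km/° = 3264 km.
At 20° latitude, spacing = 3264 × cos(20°) = 3067 km.

3070 km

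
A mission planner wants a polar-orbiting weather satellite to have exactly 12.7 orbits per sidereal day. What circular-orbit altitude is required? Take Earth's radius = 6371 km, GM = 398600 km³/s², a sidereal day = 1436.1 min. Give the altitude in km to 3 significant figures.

1380 km

Required period T = 86166 / 12.7 = 6784.7 s.
From T = 2π√(a³/μ): a = (μ T²/4π²)^(1/3) = (398600 × 6784.7² / 4π²)^(1/3) = 7746 km.
Altitude h = a − R = 7746 − 6371 = 1375 km.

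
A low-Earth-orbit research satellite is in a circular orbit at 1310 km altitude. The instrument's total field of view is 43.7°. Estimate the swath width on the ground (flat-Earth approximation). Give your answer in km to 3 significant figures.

Half-angle = 43.7°/2 = 21.85°.
Swath width ≈ 2h·tan(θ/2) = 2 × 1310 × tan(21.85°) = 1050.6 km.

1050 km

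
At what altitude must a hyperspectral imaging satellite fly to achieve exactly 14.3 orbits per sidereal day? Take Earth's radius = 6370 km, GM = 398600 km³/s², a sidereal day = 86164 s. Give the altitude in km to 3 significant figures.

787 km

Required period T = 86164 / 14.3 = 6025.5 s.
From T = 2π√(a³/μ): a = (μ T²/4π²)^(1/3) = (398600 × 6025.5² / 4π²)^(1/3) = 7157 km.
Altitude h = a − R = 7157 − 6370 = 787 km.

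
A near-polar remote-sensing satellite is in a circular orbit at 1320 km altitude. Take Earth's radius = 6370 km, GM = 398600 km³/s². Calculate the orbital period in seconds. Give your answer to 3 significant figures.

Semi-major axis a = 6370 + 1320 = 7690 km. Period T = 2π√(a³/μ) = 2π√(7690³/398600) = 6711.2 s = 111.85 min.

6710 seconds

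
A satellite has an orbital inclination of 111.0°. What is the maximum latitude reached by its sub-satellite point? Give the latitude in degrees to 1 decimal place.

69.0°

Retrograde orbit: the ground track reaches ±(180° − i) = ±(180 − 111.0) = ±69.0°.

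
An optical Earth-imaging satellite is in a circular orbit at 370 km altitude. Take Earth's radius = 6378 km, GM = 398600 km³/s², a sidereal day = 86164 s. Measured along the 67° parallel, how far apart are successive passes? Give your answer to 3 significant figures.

1000 km

Semi-major axis a = 6378 + 370 = 6748 km. Period T = 2π√(a³/μ) = 2π√(6748³/398600) = 5516.6 s = 91.94 min.
Node shift per orbit = (5516.6/86164) × 360° = 23.05°.
Equatorial spacing = 23.05 × 111.3 km/° = 2566 km.
At 67° latitude, spacing = 2566 × cos(67°) = 1003 km.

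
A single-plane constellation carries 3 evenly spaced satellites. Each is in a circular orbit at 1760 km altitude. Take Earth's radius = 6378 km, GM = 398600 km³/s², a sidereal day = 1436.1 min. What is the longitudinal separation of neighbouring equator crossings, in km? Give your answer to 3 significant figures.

Semi-major axis a = 6378 + 1760 = 8138 km. Period T = 2π√(a³/μ) = 2π√(8138³/398600) = 7306.1 s = 121.77 min.
Single-satellite node shift = (7306.1/86166) × 360° = 30.52°.
With 3 satellites evenly phased, successive equator crossings are 30.52/3 = 10.175° apart.
That is 10.175 × 111.3 = 1133 km at the equator.

1130 km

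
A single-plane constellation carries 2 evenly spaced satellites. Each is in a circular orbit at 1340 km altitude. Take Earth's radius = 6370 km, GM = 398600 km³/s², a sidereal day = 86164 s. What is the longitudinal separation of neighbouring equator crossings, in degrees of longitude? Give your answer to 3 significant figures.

Semi-major axis a = 6370 + 1340 = 7710 km. Period T = 2π√(a³/μ) = 2π√(7710³/398600) = 6737.4 s = 112.29 min.
Single-satellite node shift = (6737.4/86164) × 360° = 28.15°.
With 2 satellites evenly phased, successive equator crossings are 28.15/2 = 14.075° apart.

14.1°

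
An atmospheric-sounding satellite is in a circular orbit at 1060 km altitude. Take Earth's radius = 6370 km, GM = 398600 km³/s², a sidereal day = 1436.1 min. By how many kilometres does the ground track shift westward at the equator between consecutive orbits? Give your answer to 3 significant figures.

2960 km

Semi-major axis a = 6370 + 1060 = 7430 km. Period T = 2π√(a³/μ) = 2π√(7430³/398600) = 6373.7 s = 106.23 min.
During one orbit Earth rotates (6373.7 / 86166) × 360° = 26.63°.
At the equator that is 26.63° × (2π·6370/360) km/° = 26.63 × 111.2 = 2961 km.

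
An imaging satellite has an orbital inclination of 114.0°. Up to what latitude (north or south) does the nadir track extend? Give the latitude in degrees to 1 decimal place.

66.0°

Retrograde orbit: the ground track reaches ±(180° − i) = ±(180 − 114.0) = ±66.0°.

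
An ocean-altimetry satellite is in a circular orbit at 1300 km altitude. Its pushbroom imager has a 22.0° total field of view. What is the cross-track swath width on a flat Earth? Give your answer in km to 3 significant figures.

Half-angle = 22.0°/2 = 11°.
Swath width ≈ 2h·tan(θ/2) = 2 × 1300 × tan(11°) = 505.4 km.

505 km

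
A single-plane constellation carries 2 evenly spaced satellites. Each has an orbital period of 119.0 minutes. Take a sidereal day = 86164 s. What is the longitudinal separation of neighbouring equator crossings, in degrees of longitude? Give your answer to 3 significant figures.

14.9°

T = 119.0 min = 7140.0 s.
Single-satellite node shift = (7140.0/86164) × 360° = 29.83°.
With 2 satellites evenly phased, successive equator crossings are 29.83/2 = 14.916° apart.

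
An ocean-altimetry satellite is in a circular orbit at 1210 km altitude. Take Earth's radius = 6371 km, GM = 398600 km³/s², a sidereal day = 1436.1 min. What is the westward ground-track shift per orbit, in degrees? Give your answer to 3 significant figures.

27.4°

Semi-major axis a = 6371 + 1210 = 7581 km. Period T = 2π√(a³/μ) = 2π√(7581³/398600) = 6569.0 s = 109.48 min.
During one orbit Earth rotates (6569.0 / 86166) × 360° = 27.45°.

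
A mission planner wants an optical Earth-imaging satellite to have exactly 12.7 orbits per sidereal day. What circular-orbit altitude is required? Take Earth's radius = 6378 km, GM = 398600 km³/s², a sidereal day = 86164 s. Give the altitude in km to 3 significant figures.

1370 km

Required period T = 86164 / 12.7 = 6784.6 s.
From T = 2π√(a³/μ): a = (μ T²/4π²)^(1/3) = (398600 × 6784.6² / 4π²)^(1/3) = 7746 km.
Altitude h = a − R = 7746 − 6378 = 1368 km.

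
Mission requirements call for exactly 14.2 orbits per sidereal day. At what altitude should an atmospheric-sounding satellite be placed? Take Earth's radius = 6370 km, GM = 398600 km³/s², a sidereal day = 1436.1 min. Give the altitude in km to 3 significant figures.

820 km

Required period T = 86166 / 14.2 = 6068.0 s.
From T = 2π√(a³/μ): a = (μ T²/4π²)^(1/3) = (398600 × 6068.0² / 4π²)^(1/3) = 7190 km.
Altitude h = a − R = 7190 − 6370 = 820 km.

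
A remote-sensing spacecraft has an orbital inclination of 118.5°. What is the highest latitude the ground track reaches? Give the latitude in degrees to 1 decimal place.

Retrograde orbit: the ground track reaches ±(180° − i) = ±(180 − 118.5) = ±61.5°.

61.5°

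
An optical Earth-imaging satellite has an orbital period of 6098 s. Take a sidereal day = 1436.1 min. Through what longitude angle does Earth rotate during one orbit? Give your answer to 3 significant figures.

During one orbit Earth rotates (6098.0 / 86166) × 360° = 25.48°.

25.5°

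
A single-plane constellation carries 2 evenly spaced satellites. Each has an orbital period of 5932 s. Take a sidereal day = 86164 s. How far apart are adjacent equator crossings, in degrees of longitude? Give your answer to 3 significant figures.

Single-satellite node shift = (5932.0/86164) × 360° = 24.78°.
With 2 satellites evenly phased, successive equator crossings are 24.78/2 = 12.392° apart.

12.4°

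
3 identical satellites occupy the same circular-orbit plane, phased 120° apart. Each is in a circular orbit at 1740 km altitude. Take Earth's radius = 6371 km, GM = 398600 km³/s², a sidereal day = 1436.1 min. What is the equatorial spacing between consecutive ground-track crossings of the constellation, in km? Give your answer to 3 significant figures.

1130 km

Semi-major axis a = 6371 + 1740 = 8111 km. Period T = 2π√(a³/μ) = 2π√(8111³/398600) = 7269.8 s = 121.16 min.
Single-satellite node shift = (7269.8/86166) × 360° = 30.37°.
With 3 satellites evenly phased, successive equator crossings are 30.37/3 = 10.124° apart.
That is 10.124 × 111.2 = 1126 km at the equator.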